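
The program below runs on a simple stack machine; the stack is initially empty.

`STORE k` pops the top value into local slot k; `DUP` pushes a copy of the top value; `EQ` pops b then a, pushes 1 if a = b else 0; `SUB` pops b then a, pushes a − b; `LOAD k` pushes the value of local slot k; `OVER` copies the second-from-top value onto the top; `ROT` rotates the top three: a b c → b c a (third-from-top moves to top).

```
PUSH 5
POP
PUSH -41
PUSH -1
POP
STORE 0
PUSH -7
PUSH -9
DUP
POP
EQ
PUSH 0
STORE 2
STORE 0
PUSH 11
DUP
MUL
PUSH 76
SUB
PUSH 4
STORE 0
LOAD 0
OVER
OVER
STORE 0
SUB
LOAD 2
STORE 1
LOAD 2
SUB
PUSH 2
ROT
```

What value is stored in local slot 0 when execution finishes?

4

PUSH 5   → [5]
POP      → []
PUSH -41 → [-41]
PUSH -1  → [-41, -1]
POP      → [-41]
STORE 0  → []
PUSH -7  → [-7]
PUSH -9  → [-7, -9]
DUP      → [-7, -9, -9]
POP      → [-7, -9]
EQ       → [0]
PUSH 0   → [0, 0]
STORE 2  → [0]
STORE 0  → []
PUSH 11  → [11]
DUP      → [11, 11]
MUL      → [121]
PUSH 76  → [121, 76]
SUB      → [45]
PUSH 4   → [45, 4]
STORE 0  → [45]
LOAD 0   → [45, 4]
OVER     → [45, 4, 45]
OVER     → [45, 4, 45, 4]
STORE 0  → [45, 4, 45]
SUB      → [45, -41]
LOAD 2   → [45, -41, 0]
STORE 1  → [45, -41]
LOAD 2   → [45, -41, 0]
SUB      → [45, -41]
PUSH 2   → [45, -41, 2]
ROT      → [-41, 2, 45]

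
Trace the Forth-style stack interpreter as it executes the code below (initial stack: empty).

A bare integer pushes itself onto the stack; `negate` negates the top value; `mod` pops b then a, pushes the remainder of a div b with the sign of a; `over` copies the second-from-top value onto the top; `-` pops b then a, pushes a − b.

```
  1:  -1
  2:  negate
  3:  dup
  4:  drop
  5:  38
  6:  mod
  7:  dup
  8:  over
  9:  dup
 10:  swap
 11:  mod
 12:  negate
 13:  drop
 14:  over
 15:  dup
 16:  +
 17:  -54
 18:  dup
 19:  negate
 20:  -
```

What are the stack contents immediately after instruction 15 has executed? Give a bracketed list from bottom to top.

-1     : -1
negate : 1
dup    : 1 1
drop   : 1
38     : 1 38
mod    : 1
dup    : 1 1
over   : 1 1 1
dup    : 1 1 1 1
swap   : 1 1 1 1
mod    : 1 1 0
negate : 1 1 0
drop   : 1 1
over   : 1 1 1
dup    : 1 1 1 1

[1, 1, 1, 1]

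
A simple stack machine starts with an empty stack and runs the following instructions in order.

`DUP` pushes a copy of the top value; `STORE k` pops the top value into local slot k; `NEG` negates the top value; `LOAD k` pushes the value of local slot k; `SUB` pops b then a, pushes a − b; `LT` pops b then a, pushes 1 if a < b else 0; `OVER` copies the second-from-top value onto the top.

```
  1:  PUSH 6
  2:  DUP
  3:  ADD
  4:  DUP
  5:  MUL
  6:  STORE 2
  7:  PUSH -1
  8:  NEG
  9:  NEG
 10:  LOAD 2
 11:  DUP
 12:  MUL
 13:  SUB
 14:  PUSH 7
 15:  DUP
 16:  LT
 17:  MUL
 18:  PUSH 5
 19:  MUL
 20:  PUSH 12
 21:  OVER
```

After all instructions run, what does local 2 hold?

PUSH 6  : [6]
DUP     : [6, 6]
ADD     : [12]
DUP     : [12, 12]
MUL     : [144]
STORE 2 : []
PUSH -1 : [-1]
NEG     : [1]
NEG     : [-1]
LOAD 2  : [-1, 144]
DUP     : [-1, 144, 144]
MUL     : [-1, 20736]
SUB     : [-20737]
PUSH 7  : [-20737, 7]
DUP     : [-20737, 7, 7]
LT      : [-20737, 0]
MUL     : [0]
PUSH 5  : [0, 5]
MUL     : [0]
PUSH 12 : [0, 12]
OVER    : [0, 12, 0]

144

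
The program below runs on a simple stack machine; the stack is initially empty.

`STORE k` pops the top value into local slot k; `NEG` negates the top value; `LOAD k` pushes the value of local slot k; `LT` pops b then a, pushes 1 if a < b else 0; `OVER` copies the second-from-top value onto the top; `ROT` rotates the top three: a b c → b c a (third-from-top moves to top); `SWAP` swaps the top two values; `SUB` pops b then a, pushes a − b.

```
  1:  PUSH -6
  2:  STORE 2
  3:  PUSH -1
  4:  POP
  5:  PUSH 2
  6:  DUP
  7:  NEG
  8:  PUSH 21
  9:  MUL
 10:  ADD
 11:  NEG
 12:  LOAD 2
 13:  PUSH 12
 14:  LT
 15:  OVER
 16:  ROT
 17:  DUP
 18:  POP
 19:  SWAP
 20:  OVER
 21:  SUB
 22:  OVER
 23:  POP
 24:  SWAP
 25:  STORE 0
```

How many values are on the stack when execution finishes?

PUSH -6 -> [-6]
STORE 2 -> []
PUSH -1 -> [-1]
POP     -> []
PUSH 2  -> [2]
DUP     -> [2, 2]
NEG     -> [2, -2]
PUSH 21 -> [2, -2, 21]
MUL     -> [2, -42]
ADD     -> [-40]
NEG     -> [40]
LOAD 2  -> [40, -6]
PUSH 12 -> [40, -6, 12]
LT      -> [40, 1]
OVER    -> [40, 1, 40]
ROT     -> [1, 40, 40]
DUP     -> [1, 40, 40, 40]
POP     -> [1, 40, 40]
SWAP    -> [1, 40, 40]
OVER    -> [1, 40, 40, 40]
SUB     -> [1, 40, 0]
OVER    -> [1, 40, 0, 40]
POP     -> [1, 40, 0]
SWAP    -> [1, 0, 40]
STORE 0 -> [1, 0]

2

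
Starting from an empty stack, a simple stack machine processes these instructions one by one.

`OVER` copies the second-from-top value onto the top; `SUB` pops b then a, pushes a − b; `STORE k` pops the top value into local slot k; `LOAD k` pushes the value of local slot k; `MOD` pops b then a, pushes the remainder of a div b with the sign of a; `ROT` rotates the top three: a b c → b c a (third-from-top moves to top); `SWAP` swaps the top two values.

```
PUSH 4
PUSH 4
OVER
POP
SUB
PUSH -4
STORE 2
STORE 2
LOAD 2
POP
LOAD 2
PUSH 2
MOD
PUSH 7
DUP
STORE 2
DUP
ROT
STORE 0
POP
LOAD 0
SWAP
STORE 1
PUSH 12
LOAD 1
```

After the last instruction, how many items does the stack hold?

3

PUSH 4   4
PUSH 4   4 4
OVER     4 4 4
POP      4 4
SUB      0
PUSH -4  0 -4
STORE 2  0
STORE 2  (empty)
LOAD 2   0
POP      (empty)
LOAD 2   0
PUSH 2   0 2
MOD      0
PUSH 7   0 7
DUP      0 7 7
STORE 2  0 7
DUP      0 7 7
ROT      7 7 0
STORE 0  7 7
POP      7
LOAD 0   7 0
SWAP     0 7
STORE 1  0
PUSH 12  0 12
LOAD 1   0 12 7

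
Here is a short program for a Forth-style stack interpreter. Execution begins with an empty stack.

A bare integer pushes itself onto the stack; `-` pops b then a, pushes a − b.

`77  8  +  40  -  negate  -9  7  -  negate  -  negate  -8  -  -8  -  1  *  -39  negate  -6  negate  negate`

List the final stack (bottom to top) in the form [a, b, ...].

77     : 77
8      : 77 8
+      : 85
40     : 85 40
-      : 45
negate : -45
-9     : -45 -9
7      : -45 -9 7
-      : -45 -16
negate : -45 16
-      : -61
negate : 61
-8     : 61 -8
-      : 69
-8     : 69 -8
-      : 77
1      : 77 1
*      : 77
-39    : 77 -39
negate : 77 39
-6     : 77 39 -6
negate : 77 39 6
negate : 77 39 -6

[77, 39, -6]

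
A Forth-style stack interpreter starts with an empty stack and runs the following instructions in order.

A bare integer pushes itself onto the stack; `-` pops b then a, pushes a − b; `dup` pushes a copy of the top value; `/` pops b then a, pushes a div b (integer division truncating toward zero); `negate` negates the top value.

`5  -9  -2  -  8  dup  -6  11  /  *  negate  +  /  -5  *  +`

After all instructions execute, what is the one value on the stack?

5      → [5]
-9     → [5, -9]
-2     → [5, -9, -2]
-      → [5, -7]
8      → [5, -7, 8]
dup    → [5, -7, 8, 8]
-6     → [5, -7, 8, 8, -6]
11     → [5, -7, 8, 8, -6, 11]
/      → [5, -7, 8, 8, 0]
*      → [5, -7, 8, 0]
negate → [5, -7, 8, 0]
+      → [5, -7, 8]
/      → [5, 0]
-5     → [5, 0, -5]
*      → [5, 0]
+      → [5]

5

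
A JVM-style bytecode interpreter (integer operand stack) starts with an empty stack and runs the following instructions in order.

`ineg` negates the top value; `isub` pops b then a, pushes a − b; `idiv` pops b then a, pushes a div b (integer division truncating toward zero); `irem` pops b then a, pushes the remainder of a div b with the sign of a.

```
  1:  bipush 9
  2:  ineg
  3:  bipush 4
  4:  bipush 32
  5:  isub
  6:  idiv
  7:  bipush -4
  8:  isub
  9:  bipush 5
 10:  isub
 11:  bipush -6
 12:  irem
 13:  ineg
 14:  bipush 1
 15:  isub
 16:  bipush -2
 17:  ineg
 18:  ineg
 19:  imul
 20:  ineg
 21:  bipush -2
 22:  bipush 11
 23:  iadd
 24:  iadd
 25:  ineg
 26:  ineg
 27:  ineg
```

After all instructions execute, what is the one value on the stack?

-9

bipush 9   [9]
ineg       [-9]
bipush 4   [-9, 4]
bipush 32  [-9, 4, 32]
isub       [-9, -28]
idiv       [0]
bipush -4  [0, -4]
isub       [4]
bipush 5   [4, 5]
isub       [-1]
bipush -6  [-1, -6]
irem       [-1]
ineg       [1]
bipush 1   [1, 1]
isub       [0]
bipush -2  [0, -2]
ineg       [0, 2]
ineg       [0, -2]
imul       [0]
ineg       [0]
bipush -2  [0, -2]
bipush 11  [0, -2, 11]
iadd       [0, 9]
iadd       [9]
ineg       [-9]
ineg       [9]
ineg       [-9]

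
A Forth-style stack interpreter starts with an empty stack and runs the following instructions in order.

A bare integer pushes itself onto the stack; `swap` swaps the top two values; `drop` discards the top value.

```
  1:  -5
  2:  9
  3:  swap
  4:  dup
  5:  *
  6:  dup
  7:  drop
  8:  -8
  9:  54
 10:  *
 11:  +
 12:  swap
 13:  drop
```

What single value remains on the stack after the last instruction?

-5   : [-5]
9    : [-5, 9]
swap : [9, -5]
dup  : [9, -5, -5]
*    : [9, 25]
dup  : [9, 25, 25]
drop : [9, 25]
-8   : [9, 25, -8]
54   : [9, 25, -8, 54]
*    : [9, 25, -432]
+    : [9, -407]
swap : [-407, 9]
drop : [-407]

-407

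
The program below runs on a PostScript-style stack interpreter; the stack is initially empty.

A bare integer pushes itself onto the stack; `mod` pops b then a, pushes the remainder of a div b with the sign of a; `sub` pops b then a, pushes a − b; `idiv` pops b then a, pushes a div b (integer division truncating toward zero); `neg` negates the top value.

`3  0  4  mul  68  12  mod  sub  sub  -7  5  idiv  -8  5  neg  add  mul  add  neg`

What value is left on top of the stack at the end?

3     [3]
0     [3, 0]
4     [3, 0, 4]
mul   [3, 0]
68    [3, 0, 68]
12    [3, 0, 68, 12]
mod   [3, 0, 8]
sub   [3, -8]
sub   [11]
-7    [11, -7]
5     [11, -7, 5]
idiv  [11, -1]
-8    [11, -1, -8]
5     [11, -1, -8, 5]
neg   [11, -1, -8, -5]
add   [11, -1, -13]
mul   [11, 13]
add   [24]
neg   [-24]

-24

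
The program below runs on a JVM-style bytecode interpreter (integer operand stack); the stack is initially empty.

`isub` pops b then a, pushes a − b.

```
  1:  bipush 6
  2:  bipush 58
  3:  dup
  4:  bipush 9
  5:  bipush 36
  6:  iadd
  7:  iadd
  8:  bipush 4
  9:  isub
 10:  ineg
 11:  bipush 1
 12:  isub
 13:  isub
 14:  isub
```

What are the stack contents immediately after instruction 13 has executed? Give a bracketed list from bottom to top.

[6, 158]

bipush 6  → [6]
bipush 58 → [6, 58]
dup       → [6, 58, 58]
bipush 9  → [6, 58, 58, 9]
bipush 36 → [6, 58, 58, 9, 36]
iadd      → [6, 58, 58, 45]
iadd      → [6, 58, 103]
bipush 4  → [6, 58, 103, 4]
isub      → [6, 58, 99]
ineg      → [6, 58, -99]
bipush 1  → [6, 58, -99, 1]
isub      → [6, 58, -100]
isub      → [6, 158]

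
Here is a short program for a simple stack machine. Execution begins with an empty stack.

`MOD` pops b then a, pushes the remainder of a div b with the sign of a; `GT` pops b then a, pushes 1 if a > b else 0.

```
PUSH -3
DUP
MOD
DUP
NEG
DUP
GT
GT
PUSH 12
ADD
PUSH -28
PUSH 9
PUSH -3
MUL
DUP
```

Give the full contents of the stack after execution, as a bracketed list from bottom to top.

[12, -28, -27, -27]

PUSH -3  : [-3]
DUP      : [-3, -3]
MOD      : [0]
DUP      : [0, 0]
NEG      : [0, 0]
DUP      : [0, 0, 0]
GT       : [0, 0]
GT       : [0]
PUSH 12  : [0, 12]
ADD      : [12]
PUSH -28 : [12, -28]
PUSH 9   : [12, -28, 9]
PUSH -3  : [12, -28, 9, -3]
MUL      : [12, -28, -27]
DUP      : [12, -28, -27, -27]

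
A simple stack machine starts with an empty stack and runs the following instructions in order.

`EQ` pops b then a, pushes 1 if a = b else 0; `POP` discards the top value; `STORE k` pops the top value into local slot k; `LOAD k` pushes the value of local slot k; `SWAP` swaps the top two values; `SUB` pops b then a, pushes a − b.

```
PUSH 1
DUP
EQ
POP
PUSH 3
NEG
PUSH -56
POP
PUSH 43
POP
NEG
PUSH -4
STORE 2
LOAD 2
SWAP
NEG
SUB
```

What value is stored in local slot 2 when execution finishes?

PUSH 1    [1]
DUP       [1, 1]
EQ        [1]
POP       []
PUSH 3    [3]
NEG       [-3]
PUSH -56  [-3, -56]
POP       [-3]
PUSH 43   [-3, 43]
POP       [-3]
NEG       [3]
PUSH -4   [3, -4]
STORE 2   [3]
LOAD 2    [3, -4]
SWAP      [-4, 3]
NEG       [-4, -3]
SUB       [-1]

-4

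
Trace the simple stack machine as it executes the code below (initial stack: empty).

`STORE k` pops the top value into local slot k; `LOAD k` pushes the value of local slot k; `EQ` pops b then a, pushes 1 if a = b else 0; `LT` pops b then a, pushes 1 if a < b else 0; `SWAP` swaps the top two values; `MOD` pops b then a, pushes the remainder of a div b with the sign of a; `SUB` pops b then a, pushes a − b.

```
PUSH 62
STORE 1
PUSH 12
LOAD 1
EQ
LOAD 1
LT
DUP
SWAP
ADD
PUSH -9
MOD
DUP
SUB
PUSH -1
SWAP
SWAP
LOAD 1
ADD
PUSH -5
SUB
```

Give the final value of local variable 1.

PUSH 62 -> 62
STORE 1 -> (empty)
PUSH 12 -> 12
LOAD 1  -> 12 62
EQ      -> 0
LOAD 1  -> 0 62
LT      -> 1
DUP     -> 1 1
SWAP    -> 1 1
ADD     -> 2
PUSH -9 -> 2 -9
MOD     -> 2
DUP     -> 2 2
SUB     -> 0
PUSH -1 -> 0 -1
SWAP    -> -1 0
SWAP    -> 0 -1
LOAD 1  -> 0 -1 62
ADD     -> 0 61
PUSH -5 -> 0 61 -5
SUB     -> 0 66

62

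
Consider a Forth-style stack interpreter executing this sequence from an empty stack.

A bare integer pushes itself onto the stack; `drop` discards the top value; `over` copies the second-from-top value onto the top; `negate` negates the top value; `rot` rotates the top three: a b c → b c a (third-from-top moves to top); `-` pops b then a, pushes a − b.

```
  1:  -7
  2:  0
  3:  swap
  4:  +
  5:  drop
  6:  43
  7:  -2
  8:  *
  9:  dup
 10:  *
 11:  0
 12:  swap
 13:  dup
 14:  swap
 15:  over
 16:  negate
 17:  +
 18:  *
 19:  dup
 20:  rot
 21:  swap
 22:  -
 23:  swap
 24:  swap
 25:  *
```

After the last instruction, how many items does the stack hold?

-7     : -7
0      : -7 0
swap   : 0 -7
+      : -7
drop   : (empty)
43     : 43
-2     : 43 -2
*      : -86
dup    : -86 -86
*      : 7396
0      : 7396 0
swap   : 0 7396
dup    : 0 7396 7396
swap   : 0 7396 7396
over   : 0 7396 7396 7396
negate : 0 7396 7396 -7396
+      : 0 7396 0
*      : 0 0
dup    : 0 0 0
rot    : 0 0 0
swap   : 0 0 0
-      : 0 0
swap   : 0 0
swap   : 0 0
*      : 0

1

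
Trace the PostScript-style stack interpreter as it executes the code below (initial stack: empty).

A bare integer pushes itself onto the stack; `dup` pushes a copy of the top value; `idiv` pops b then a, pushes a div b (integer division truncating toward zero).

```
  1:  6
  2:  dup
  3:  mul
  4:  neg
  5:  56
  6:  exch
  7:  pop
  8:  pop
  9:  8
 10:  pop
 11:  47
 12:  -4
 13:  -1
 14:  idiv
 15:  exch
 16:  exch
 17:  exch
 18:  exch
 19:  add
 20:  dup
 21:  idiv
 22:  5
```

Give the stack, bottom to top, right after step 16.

6    : 6
dup  : 6 6
mul  : 36
neg  : -36
56   : -36 56
exch : 56 -36
pop  : 56
pop  : (empty)
8    : 8
pop  : (empty)
47   : 47
-4   : 47 -4
-1   : 47 -4 -1
idiv : 47 4
exch : 4 47
exch : 47 4

[47, 4]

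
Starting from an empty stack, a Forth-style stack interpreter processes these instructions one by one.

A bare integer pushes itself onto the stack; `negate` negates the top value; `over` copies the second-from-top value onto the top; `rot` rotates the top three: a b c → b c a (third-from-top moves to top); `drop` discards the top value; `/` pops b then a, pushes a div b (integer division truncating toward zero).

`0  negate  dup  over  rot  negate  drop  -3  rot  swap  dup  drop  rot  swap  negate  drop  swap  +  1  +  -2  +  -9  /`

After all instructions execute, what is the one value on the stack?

0

0      -> [0]
negate -> [0]
dup    -> [0, 0]
over   -> [0, 0, 0]
rot    -> [0, 0, 0]
negate -> [0, 0, 0]
drop   -> [0, 0]
-3     -> [0, 0, -3]
rot    -> [0, -3, 0]
swap   -> [0, 0, -3]
dup    -> [0, 0, -3, -3]
drop   -> [0, 0, -3]
rot    -> [0, -3, 0]
swap   -> [0, 0, -3]
negate -> [0, 0, 3]
drop   -> [0, 0]
swap   -> [0, 0]
+      -> [0]
1      -> [0, 1]
+      -> [1]
-2     -> [1, -2]
+      -> [-1]
-9     -> [-1, -9]
/      -> [0]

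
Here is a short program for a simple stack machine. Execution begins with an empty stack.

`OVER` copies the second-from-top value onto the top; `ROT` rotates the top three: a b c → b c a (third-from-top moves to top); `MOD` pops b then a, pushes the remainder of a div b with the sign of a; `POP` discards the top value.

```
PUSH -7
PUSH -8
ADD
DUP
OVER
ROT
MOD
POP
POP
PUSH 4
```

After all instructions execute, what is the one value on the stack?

4

PUSH -7 : -7
PUSH -8 : -7 -8
ADD     : -15
DUP     : -15 -15
OVER    : -15 -15 -15
ROT     : -15 -15 -15
MOD     : -15 0
POP     : -15
POP     : (empty)
PUSH 4  : 4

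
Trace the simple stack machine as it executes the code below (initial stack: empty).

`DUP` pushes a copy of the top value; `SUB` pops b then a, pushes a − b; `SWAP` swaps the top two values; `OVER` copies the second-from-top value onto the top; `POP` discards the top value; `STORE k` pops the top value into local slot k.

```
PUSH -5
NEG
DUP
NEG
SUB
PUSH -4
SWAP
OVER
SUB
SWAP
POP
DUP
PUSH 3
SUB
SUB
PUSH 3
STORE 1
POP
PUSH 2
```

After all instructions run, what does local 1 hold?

3

PUSH -5 -> -5
NEG     -> 5
DUP     -> 5 5
NEG     -> 5 -5
SUB     -> 10
PUSH -4 -> 10 -4
SWAP    -> -4 10
OVER    -> -4 10 -4
SUB     -> -4 14
SWAP    -> 14 -4
POP     -> 14
DUP     -> 14 14
PUSH 3  -> 14 14 3
SUB     -> 14 11
SUB     -> 3
PUSH 3  -> 3 3
STORE 1 -> 3
POP     -> (empty)
PUSH 2  -> 2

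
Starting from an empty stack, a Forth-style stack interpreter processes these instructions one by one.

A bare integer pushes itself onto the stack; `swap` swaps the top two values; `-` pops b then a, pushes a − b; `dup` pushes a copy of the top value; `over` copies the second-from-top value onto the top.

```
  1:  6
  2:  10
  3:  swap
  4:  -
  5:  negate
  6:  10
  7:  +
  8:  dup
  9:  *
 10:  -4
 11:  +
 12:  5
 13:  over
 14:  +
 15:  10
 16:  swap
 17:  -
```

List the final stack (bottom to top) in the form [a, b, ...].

6       6
10      6 10
swap    10 6
-       4
negate  -4
10      -4 10
+       6
dup     6 6
*       36
-4      36 -4
+       32
5       32 5
over    32 5 32
+       32 37
10      32 37 10
swap    32 10 37
-       32 -27

[32, -27]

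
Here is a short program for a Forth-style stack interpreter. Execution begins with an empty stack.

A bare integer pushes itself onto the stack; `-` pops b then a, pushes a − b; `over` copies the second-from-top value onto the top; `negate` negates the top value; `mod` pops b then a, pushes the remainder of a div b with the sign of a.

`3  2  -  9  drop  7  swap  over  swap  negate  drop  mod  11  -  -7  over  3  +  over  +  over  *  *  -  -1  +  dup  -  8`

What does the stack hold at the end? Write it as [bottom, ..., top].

3      -> [3]
2      -> [3, 2]
-      -> [1]
9      -> [1, 9]
drop   -> [1]
7      -> [1, 7]
swap   -> [7, 1]
over   -> [7, 1, 7]
swap   -> [7, 7, 1]
negate -> [7, 7, -1]
drop   -> [7, 7]
mod    -> [0]
11     -> [0, 11]
-      -> [-11]
-7     -> [-11, -7]
over   -> [-11, -7, -11]
3      -> [-11, -7, -11, 3]
+      -> [-11, -7, -8]
over   -> [-11, -7, -8, -7]
+      -> [-11, -7, -15]
over   -> [-11, -7, -15, -7]
*      -> [-11, -7, 105]
*      -> [-11, -735]
-      -> [724]
-1     -> [724, -1]
+      -> [723]
dup    -> [723, 723]
-      -> [0]
8      -> [0, 8]

[0, 8]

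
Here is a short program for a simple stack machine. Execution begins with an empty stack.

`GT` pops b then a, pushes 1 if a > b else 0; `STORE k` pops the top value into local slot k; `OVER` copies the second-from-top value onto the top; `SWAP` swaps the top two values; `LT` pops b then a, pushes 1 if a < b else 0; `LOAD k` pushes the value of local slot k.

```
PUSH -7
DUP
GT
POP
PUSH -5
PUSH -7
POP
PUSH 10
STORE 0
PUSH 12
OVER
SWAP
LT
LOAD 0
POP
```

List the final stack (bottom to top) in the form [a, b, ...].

PUSH -7  -7
DUP      -7 -7
GT       0
POP      (empty)
PUSH -5  -5
PUSH -7  -5 -7
POP      -5
PUSH 10  -5 10
STORE 0  -5
PUSH 12  -5 12
OVER     -5 12 -5
SWAP     -5 -5 12
LT       -5 1
LOAD 0   -5 1 10
POP      -5 1

[-5, 1]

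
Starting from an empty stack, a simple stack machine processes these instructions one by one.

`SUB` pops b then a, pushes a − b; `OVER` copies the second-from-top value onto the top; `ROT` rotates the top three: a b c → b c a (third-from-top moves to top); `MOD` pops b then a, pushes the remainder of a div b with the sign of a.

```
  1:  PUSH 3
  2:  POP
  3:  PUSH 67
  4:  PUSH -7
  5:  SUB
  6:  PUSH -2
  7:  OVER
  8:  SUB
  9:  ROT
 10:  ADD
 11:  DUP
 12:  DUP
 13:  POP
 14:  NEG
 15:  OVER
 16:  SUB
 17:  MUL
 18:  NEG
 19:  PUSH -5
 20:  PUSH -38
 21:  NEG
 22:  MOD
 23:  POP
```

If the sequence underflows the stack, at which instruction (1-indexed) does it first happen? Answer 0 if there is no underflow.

PUSH 3  : 3
POP     : (empty)
PUSH 67 : 67
PUSH -7 : 67 -7
SUB     : 74
PUSH -2 : 74 -2
OVER    : 74 -2 74
SUB     : 74 -76
ROT  — needs 3 operands, stack has 2 → underflow

9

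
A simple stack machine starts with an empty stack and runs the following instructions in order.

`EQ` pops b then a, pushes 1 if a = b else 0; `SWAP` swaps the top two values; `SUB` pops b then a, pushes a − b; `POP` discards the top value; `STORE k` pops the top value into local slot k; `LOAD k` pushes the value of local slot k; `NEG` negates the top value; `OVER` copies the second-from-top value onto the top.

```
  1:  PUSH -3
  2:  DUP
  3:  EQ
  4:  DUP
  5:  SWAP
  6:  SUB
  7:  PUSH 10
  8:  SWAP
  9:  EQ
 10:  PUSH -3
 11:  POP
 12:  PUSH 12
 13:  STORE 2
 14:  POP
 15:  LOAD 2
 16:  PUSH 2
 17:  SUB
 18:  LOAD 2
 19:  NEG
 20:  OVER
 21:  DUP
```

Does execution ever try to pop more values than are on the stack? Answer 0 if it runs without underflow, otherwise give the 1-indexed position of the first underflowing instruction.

PUSH -3 -> -3
DUP     -> -3 -3
EQ      -> 1
DUP     -> 1 1
SWAP    -> 1 1
SUB     -> 0
PUSH 10 -> 0 10
SWAP    -> 10 0
EQ      -> 0
PUSH -3 -> 0 -3
POP     -> 0
PUSH 12 -> 0 12
STORE 2 -> 0
POP     -> (empty)
LOAD 2  -> 12
PUSH 2  -> 12 2
SUB     -> 10
LOAD 2  -> 10 12
NEG     -> 10 -12
OVER    -> 10 -12 10
DUP     -> 10 -12 10 10

0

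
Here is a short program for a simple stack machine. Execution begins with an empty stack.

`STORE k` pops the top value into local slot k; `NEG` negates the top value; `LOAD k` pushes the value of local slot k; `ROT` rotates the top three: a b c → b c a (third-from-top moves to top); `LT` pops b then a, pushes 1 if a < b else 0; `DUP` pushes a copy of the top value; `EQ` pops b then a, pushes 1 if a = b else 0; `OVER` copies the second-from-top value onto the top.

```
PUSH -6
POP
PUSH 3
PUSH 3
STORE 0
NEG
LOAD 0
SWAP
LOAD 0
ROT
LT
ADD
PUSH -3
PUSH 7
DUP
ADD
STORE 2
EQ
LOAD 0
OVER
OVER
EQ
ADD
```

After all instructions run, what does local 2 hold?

14

PUSH -6 → -6
POP     → (empty)
PUSH 3  → 3
PUSH 3  → 3 3
STORE 0 → 3
NEG     → -3
LOAD 0  → -3 3
SWAP    → 3 -3
LOAD 0  → 3 -3 3
ROT     → -3 3 3
LT      → -3 0
ADD     → -3
PUSH -3 → -3 -3
PUSH 7  → -3 -3 7
DUP     → -3 -3 7 7
ADD     → -3 -3 14
STORE 2 → -3 -3
EQ      → 1
LOAD 0  → 1 3
OVER    → 1 3 1
OVER    → 1 3 1 3
EQ      → 1 3 0
ADD     → 1 3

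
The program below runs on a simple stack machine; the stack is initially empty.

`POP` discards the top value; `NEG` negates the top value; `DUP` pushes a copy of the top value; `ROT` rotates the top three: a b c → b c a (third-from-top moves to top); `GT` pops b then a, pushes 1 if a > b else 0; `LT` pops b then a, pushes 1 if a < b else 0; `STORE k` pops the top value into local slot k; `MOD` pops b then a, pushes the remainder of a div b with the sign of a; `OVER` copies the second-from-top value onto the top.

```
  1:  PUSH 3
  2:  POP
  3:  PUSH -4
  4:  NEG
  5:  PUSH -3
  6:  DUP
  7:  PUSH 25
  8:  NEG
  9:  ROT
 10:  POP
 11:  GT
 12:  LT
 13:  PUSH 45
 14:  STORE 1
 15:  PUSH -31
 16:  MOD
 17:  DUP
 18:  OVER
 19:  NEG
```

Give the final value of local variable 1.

PUSH 3   → 3
POP      → (empty)
PUSH -4  → -4
NEG      → 4
PUSH -3  → 4 -3
DUP      → 4 -3 -3
PUSH 25  → 4 -3 -3 25
NEG      → 4 -3 -3 -25
ROT      → 4 -3 -25 -3
POP      → 4 -3 -25
GT       → 4 1
LT       → 0
PUSH 45  → 0 45
STORE 1  → 0
PUSH -31 → 0 -31
MOD      → 0
DUP      → 0 0
OVER     → 0 0 0
NEG      → 0 0 0

45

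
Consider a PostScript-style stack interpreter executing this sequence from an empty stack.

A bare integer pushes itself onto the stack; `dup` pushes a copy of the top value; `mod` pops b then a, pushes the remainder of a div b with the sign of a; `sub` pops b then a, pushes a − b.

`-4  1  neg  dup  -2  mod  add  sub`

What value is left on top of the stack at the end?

-2

-4  → [-4]
1   → [-4, 1]
neg → [-4, -1]
dup → [-4, -1, -1]
-2  → [-4, -1, -1, -2]
mod → [-4, -1, -1]
add → [-4, -2]
sub → [-2]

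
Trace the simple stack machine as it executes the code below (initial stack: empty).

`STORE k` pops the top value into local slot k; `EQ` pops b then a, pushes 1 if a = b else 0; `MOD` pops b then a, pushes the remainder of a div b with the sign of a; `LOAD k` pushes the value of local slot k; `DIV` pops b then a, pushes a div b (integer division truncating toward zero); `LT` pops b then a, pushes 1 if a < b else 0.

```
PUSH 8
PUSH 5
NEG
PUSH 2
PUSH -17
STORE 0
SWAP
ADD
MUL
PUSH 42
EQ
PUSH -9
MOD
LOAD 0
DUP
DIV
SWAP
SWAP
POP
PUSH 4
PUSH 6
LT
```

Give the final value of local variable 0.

-17

PUSH 8    8
PUSH 5    8 5
NEG       8 -5
PUSH 2    8 -5 2
PUSH -17  8 -5 2 -17
STORE 0   8 -5 2
SWAP      8 2 -5
ADD       8 -3
MUL       -24
PUSH 42   -24 42
EQ        0
PUSH -9   0 -9
MOD       0
LOAD 0    0 -17
DUP       0 -17 -17
DIV       0 1
SWAP      1 0
SWAP      0 1
POP       0
PUSH 4    0 4
PUSH 6    0 4 6
LT        0 1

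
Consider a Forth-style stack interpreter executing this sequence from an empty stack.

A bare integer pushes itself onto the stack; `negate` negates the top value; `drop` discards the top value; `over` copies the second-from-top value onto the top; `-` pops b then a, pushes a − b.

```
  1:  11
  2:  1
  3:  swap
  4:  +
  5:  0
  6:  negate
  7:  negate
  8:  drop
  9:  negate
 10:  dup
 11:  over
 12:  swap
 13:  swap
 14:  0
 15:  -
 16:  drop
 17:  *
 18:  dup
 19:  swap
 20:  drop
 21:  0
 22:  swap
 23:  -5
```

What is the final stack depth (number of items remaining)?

11     : [11]
1      : [11, 1]
swap   : [1, 11]
+      : [12]
0      : [12, 0]
negate : [12, 0]
negate : [12, 0]
drop   : [12]
negate : [-12]
dup    : [-12, -12]
over   : [-12, -12, -12]
swap   : [-12, -12, -12]
swap   : [-12, -12, -12]
0      : [-12, -12, -12, 0]
-      : [-12, -12, -12]
drop   : [-12, -12]
*      : [144]
dup    : [144, 144]
swap   : [144, 144]
drop   : [144]
0      : [144, 0]
swap   : [0, 144]
-5     : [0, 144, -5]

3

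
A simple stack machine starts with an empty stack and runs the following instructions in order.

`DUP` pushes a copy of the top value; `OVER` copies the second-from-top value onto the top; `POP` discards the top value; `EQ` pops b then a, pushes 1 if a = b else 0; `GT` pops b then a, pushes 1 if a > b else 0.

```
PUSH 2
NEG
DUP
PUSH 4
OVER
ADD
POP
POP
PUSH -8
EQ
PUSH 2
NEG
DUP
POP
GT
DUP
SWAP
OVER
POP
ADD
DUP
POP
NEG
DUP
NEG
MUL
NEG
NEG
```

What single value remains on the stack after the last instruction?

PUSH 2  → [2]
NEG     → [-2]
DUP     → [-2, -2]
PUSH 4  → [-2, -2, 4]
OVER    → [-2, -2, 4, -2]
ADD     → [-2, -2, 2]
POP     → [-2, -2]
POP     → [-2]
PUSH -8 → [-2, -8]
EQ      → [0]
PUSH 2  → [0, 2]
NEG     → [0, -2]
DUP     → [0, -2, -2]
POP     → [0, -2]
GT      → [1]
DUP     → [1, 1]
SWAP    → [1, 1]
OVER    → [1, 1, 1]
POP     → [1, 1]
ADD     → [2]
DUP     → [2, 2]
POP     → [2]
NEG     → [-2]
DUP     → [-2, -2]
NEG     → [-2, 2]
MUL     → [-4]
NEG     → [4]
NEG     → [-4]

-4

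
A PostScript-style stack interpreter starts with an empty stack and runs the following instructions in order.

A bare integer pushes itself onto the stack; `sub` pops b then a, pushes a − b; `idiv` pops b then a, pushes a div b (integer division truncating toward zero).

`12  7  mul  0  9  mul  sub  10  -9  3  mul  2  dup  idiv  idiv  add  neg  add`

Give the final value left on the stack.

101

12    12
7     12 7
mul   84
0     84 0
9     84 0 9
mul   84 0
sub   84
10    84 10
-9    84 10 -9
3     84 10 -9 3
mul   84 10 -27
2     84 10 -27 2
dup   84 10 -27 2 2
idiv  84 10 -27 1
idiv  84 10 -27
add   84 -17
neg   84 17
add   101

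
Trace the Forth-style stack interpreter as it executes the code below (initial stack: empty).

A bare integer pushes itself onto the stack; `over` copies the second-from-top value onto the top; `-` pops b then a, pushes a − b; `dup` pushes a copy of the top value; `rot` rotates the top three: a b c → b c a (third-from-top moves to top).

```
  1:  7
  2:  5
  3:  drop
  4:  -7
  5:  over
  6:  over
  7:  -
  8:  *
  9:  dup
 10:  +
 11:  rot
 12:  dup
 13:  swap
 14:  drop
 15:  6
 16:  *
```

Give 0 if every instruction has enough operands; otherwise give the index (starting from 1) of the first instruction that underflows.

11

7    → 7
5    → 7 5
drop → 7
-7   → 7 -7
over → 7 -7 7
over → 7 -7 7 -7
-    → 7 -7 14
*    → 7 -98
dup  → 7 -98 -98
+    → 7 -196
rot  — needs 3 operands, stack has 2 → underflow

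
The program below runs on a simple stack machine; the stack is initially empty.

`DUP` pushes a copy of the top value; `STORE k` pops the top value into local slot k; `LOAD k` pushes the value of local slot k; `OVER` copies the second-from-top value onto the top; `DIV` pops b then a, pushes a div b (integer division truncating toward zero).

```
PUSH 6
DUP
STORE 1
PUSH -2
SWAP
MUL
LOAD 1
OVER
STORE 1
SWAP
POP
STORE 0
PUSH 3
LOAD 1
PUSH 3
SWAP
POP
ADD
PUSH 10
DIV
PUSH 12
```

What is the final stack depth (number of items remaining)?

PUSH 6   [6]
DUP      [6, 6]
STORE 1  [6]
PUSH -2  [6, -2]
SWAP     [-2, 6]
MUL      [-12]
LOAD 1   [-12, 6]
OVER     [-12, 6, -12]
STORE 1  [-12, 6]
SWAP     [6, -12]
POP      [6]
STORE 0  []
PUSH 3   [3]
LOAD 1   [3, -12]
PUSH 3   [3, -12, 3]
SWAP     [3, 3, -12]
POP      [3, 3]
ADD      [6]
PUSH 10  [6, 10]
DIV      [0]
PUSH 12  [0, 12]

2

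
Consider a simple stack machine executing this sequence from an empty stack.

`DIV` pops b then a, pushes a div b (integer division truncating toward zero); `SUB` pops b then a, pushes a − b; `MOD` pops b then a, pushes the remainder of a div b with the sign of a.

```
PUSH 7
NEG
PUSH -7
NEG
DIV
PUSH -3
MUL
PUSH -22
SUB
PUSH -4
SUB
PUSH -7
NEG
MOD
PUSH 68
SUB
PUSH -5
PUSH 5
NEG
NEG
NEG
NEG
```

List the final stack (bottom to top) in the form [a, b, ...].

PUSH 7   : [7]
NEG      : [-7]
PUSH -7  : [-7, -7]
NEG      : [-7, 7]
DIV      : [-1]
PUSH -3  : [-1, -3]
MUL      : [3]
PUSH -22 : [3, -22]
SUB      : [25]
PUSH -4  : [25, -4]
SUB      : [29]
PUSH -7  : [29, -7]
NEG      : [29, 7]
MOD      : [1]
PUSH 68  : [1, 68]
SUB      : [-67]
PUSH -5  : [-67, -5]
PUSH 5   : [-67, -5, 5]
NEG      : [-67, -5, -5]
NEG      : [-67, -5, 5]
NEG      : [-67, -5, -5]
NEG      : [-67, -5, 5]

[-67, -5, 5]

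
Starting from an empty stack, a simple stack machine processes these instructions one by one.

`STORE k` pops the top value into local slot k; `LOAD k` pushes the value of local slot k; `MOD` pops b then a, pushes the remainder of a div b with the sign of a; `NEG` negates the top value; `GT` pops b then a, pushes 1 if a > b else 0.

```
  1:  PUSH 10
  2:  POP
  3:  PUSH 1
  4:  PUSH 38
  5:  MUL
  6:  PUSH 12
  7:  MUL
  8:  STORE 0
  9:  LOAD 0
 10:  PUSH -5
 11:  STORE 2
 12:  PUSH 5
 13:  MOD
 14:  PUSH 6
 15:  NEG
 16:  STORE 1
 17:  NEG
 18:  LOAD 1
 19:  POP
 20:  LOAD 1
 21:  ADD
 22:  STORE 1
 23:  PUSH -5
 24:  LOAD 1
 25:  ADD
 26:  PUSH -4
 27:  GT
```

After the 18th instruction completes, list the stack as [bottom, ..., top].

PUSH 10 -> 10
POP     -> (empty)
PUSH 1  -> 1
PUSH 38 -> 1 38
MUL     -> 38
PUSH 12 -> 38 12
MUL     -> 456
STORE 0 -> (empty)
LOAD 0  -> 456
PUSH -5 -> 456 -5
STORE 2 -> 456
PUSH 5  -> 456 5
MOD     -> 1
PUSH 6  -> 1 6
NEG     -> 1 -6
STORE 1 -> 1
NEG     -> -1
LOAD 1  -> -1 -6

[-1, -6]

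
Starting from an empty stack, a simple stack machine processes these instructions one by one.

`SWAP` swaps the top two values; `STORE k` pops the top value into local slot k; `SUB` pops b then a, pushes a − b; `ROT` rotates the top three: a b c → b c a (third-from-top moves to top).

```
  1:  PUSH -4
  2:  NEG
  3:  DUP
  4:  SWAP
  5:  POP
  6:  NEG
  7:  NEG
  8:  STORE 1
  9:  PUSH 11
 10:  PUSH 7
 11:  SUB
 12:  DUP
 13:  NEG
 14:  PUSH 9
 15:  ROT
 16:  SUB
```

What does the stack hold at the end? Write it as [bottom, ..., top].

[-4, 5]

PUSH -4 → -4
NEG     → 4
DUP     → 4 4
SWAP    → 4 4
POP     → 4
NEG     → -4
NEG     → 4
STORE 1 → (empty)
PUSH 11 → 11
PUSH 7  → 11 7
SUB     → 4
DUP     → 4 4
NEG     → 4 -4
PUSH 9  → 4 -4 9
ROT     → -4 9 4
SUB     → -4 5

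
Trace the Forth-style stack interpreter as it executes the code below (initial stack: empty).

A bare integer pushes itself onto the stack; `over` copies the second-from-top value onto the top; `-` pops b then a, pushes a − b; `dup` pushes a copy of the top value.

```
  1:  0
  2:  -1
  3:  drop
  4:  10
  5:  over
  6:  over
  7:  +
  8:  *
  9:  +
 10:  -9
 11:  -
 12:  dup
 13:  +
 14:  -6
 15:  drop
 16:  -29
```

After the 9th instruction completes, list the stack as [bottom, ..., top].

0     0
-1    0 -1
drop  0
10    0 10
over  0 10 0
over  0 10 0 10
+     0 10 10
*     0 100
+     100

[100]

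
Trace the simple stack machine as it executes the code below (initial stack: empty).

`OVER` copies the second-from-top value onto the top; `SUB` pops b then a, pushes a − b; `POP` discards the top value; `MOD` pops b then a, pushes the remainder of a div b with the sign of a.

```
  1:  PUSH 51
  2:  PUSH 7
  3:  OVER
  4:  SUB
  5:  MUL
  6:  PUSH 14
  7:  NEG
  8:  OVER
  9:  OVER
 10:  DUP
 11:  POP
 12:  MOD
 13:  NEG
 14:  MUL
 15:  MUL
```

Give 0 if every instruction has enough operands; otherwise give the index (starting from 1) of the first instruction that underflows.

PUSH 51  [51]
PUSH 7   [51, 7]
OVER     [51, 7, 51]
SUB      [51, -44]
MUL      [-2244]
PUSH 14  [-2244, 14]
NEG      [-2244, -14]
OVER     [-2244, -14, -2244]
OVER     [-2244, -14, -2244, -14]
DUP      [-2244, -14, -2244, -14, -14]
POP      [-2244, -14, -2244, -14]
MOD      [-2244, -14, -4]
NEG      [-2244, -14, 4]
MUL      [-2244, -56]
MUL      [125664]

0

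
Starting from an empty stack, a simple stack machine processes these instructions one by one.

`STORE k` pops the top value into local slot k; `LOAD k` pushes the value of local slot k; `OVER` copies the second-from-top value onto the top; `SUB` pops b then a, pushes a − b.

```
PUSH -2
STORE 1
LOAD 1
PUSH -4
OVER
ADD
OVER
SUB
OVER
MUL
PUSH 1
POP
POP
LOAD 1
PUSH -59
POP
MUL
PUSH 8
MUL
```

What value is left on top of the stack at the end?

32

PUSH -2  → -2
STORE 1  → (empty)
LOAD 1   → -2
PUSH -4  → -2 -4
OVER     → -2 -4 -2
ADD      → -2 -6
OVER     → -2 -6 -2
SUB      → -2 -4
OVER     → -2 -4 -2
MUL      → -2 8
PUSH 1   → -2 8 1
POP      → -2 8
POP      → -2
LOAD 1   → -2 -2
PUSH -59 → -2 -2 -59
POP      → -2 -2
MUL      → 4
PUSH 8   → 4 8
MUL      → 32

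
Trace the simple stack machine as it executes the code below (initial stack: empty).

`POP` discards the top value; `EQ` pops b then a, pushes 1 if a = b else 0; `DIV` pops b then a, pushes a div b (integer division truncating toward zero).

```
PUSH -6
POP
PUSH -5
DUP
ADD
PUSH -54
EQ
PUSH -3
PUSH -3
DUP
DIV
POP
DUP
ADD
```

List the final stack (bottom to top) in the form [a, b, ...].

PUSH -6  : [-6]
POP      : []
PUSH -5  : [-5]
DUP      : [-5, -5]
ADD      : [-10]
PUSH -54 : [-10, -54]
EQ       : [0]
PUSH -3  : [0, -3]
PUSH -3  : [0, -3, -3]
DUP      : [0, -3, -3, -3]
DIV      : [0, -3, 1]
POP      : [0, -3]
DUP      : [0, -3, -3]
ADD      : [0, -6]

[0, -6]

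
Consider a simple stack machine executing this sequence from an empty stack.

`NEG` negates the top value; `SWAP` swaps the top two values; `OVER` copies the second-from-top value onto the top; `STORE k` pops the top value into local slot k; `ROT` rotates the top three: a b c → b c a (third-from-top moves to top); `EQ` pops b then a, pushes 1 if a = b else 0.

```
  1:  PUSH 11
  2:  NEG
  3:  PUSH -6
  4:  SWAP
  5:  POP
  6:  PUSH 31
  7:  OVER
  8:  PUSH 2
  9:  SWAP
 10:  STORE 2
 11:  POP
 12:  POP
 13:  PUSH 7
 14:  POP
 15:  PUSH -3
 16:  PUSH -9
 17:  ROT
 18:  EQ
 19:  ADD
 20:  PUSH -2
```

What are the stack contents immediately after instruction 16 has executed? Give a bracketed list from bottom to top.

PUSH 11 : 11
NEG     : -11
PUSH -6 : -11 -6
SWAP    : -6 -11
POP     : -6
PUSH 31 : -6 31
OVER    : -6 31 -6
PUSH 2  : -6 31 -6 2
SWAP    : -6 31 2 -6
STORE 2 : -6 31 2
POP     : -6 31
POP     : -6
PUSH 7  : -6 7
POP     : -6
PUSH -3 : -6 -3
PUSH -9 : -6 -3 -9

[-6, -3, -9]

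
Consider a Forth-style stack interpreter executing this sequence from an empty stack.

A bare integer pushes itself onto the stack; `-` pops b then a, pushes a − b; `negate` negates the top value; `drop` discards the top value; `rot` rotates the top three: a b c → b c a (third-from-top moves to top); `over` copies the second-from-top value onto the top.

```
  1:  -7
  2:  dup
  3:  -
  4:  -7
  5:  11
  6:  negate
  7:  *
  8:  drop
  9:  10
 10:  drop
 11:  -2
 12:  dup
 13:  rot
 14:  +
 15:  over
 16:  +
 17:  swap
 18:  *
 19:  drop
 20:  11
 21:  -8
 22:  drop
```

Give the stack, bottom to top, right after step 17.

[-4, -2]

-7     : [-7]
dup    : [-7, -7]
-      : [0]
-7     : [0, -7]
11     : [0, -7, 11]
negate : [0, -7, -11]
*      : [0, 77]
drop   : [0]
10     : [0, 10]
drop   : [0]
-2     : [0, -2]
dup    : [0, -2, -2]
rot    : [-2, -2, 0]
+      : [-2, -2]
over   : [-2, -2, -2]
+      : [-2, -4]
swap   : [-4, -2]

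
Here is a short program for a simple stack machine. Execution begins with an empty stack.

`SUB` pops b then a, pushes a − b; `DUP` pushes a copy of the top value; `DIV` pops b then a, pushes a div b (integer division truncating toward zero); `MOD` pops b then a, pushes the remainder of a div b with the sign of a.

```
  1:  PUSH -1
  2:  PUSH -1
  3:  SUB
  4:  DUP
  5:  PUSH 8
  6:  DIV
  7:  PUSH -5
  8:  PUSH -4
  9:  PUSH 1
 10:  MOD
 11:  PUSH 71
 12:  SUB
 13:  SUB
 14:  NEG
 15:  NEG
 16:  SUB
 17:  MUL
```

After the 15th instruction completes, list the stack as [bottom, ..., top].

[0, 0, 66]

PUSH -1 → -1
PUSH -1 → -1 -1
SUB     → 0
DUP     → 0 0
PUSH 8  → 0 0 8
DIV     → 0 0
PUSH -5 → 0 0 -5
PUSH -4 → 0 0 -5 -4
PUSH 1  → 0 0 -5 -4 1
MOD     → 0 0 -5 0
PUSH 71 → 0 0 -5 0 71
SUB     → 0 0 -5 -71
SUB     → 0 0 66
NEG     → 0 0 -66
NEG     → 0 0 66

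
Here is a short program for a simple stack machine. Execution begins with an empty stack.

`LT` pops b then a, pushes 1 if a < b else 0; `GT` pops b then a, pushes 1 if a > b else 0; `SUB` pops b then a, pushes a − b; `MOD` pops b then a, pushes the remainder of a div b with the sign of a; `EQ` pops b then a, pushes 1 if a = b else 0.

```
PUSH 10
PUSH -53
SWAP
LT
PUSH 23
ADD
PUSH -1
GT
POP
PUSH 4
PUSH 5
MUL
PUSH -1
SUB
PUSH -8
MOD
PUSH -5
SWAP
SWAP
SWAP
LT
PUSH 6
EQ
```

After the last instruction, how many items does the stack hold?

PUSH 10  → 10
PUSH -53 → 10 -53
SWAP     → -53 10
LT       → 1
PUSH 23  → 1 23
ADD      → 24
PUSH -1  → 24 -1
GT       → 1
POP      → (empty)
PUSH 4   → 4
PUSH 5   → 4 5
MUL      → 20
PUSH -1  → 20 -1
SUB      → 21
PUSH -8  → 21 -8
MOD      → 5
PUSH -5  → 5 -5
SWAP     → -5 5
SWAP     → 5 -5
SWAP     → -5 5
LT       → 1
PUSH 6   → 1 6
EQ       → 0

1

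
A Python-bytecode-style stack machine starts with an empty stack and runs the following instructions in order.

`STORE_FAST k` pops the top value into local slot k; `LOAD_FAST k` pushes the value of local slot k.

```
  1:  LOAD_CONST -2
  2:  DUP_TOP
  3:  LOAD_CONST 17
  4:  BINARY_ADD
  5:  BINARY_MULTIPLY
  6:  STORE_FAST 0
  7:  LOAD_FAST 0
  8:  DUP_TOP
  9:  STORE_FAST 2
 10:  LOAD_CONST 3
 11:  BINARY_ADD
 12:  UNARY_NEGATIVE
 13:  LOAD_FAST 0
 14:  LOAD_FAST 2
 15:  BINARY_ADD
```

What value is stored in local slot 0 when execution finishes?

-30

LOAD_CONST -2   : [-2]
DUP_TOP         : [-2, -2]
LOAD_CONST 17   : [-2, -2, 17]
BINARY_ADD      : [-2, 15]
BINARY_MULTIPLY : [-30]
STORE_FAST 0    : []
LOAD_FAST 0     : [-30]
DUP_TOP         : [-30, -30]
STORE_FAST 2    : [-30]
LOAD_CONST 3    : [-30, 3]
BINARY_ADD      : [-27]
UNARY_NEGATIVE  : [27]
LOAD_FAST 0     : [27, -30]
LOAD_FAST 2     : [27, -30, -30]
BINARY_ADD      : [27, -60]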